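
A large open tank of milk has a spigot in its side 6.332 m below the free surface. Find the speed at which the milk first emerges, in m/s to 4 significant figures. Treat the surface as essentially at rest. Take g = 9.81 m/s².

v ≈ 11.15 m/s

Torricelli's result v = √(2gh) gives v = √(2·9.81·6.332) = 11.15 m/s.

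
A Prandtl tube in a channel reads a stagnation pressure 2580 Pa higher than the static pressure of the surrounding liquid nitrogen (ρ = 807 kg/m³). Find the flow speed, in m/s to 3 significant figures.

v ≈ 2.53 m/s

At the stagnation point the flow is brought to rest, so Bernoulli gives P_stag − P_static = ½ρv².
v = √(2ΔP/ρ) = √(2·2580/807) = 2.53 m/s.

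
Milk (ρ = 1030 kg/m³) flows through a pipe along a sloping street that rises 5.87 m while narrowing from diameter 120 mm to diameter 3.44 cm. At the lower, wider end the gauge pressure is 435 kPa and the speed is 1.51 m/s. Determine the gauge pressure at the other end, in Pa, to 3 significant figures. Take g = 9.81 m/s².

Mass conservation (A₁v₁ = A₂v₂) gives v₂ = 1.51 × 113/9.29 = 18.4 m/s.
Applying Bernoulli between the two ends and solving for P₂: P₂ = P₁ + ½ρ(v₁² − v₂²) − ρgΔh.
P₂ = 435000 + ½·1030·(1.51² − 18.4²) − 1030·9.81·(+5.87) = 435000 + (-173000) − (59300) = 203000 Pa.

P₂ ≈ 203000 Pa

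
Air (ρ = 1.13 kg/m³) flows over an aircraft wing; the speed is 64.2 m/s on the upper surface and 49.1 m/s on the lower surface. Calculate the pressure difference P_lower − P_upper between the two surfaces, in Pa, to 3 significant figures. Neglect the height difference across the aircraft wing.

With negligible Δh, P + ½ρv² is constant, so P_low − P_up = ½ρ(v_up² − v_low²).
ΔP = ½·1.13·(64.2² − 49.1²) = 967 Pa.

ΔP ≈ 967 Pa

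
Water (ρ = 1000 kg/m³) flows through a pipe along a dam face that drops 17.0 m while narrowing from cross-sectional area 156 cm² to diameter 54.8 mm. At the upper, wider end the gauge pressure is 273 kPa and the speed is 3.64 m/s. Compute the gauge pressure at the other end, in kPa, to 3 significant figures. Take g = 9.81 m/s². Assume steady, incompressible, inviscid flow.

By continuity, v₂ = v₁·A₁/A₂ = 3.64·(156/23.6) = 24.1 m/s.
Bernoulli: P₁ + ½ρv₁² + ρg h₁ = P₂ + ½ρv₂² + ρg h₂, so P₂ = P₁ + ½ρ(v₁² − v₂²) − ρg(h₂ − h₁).
P₂ = 273000 + ½·1000·(3.64² − 24.1²) − 1000·9.81·(−17.0) = 273000 + (-283000) − (-167000) = 157000 Pa.

P₂ ≈ 157 kPa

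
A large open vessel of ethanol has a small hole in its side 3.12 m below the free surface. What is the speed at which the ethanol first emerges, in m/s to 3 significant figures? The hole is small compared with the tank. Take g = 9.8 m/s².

v ≈ 7.82 m/s

Torricelli's result v = √(2gh) gives v = √(2·9.8·3.12) = 7.82 m/s.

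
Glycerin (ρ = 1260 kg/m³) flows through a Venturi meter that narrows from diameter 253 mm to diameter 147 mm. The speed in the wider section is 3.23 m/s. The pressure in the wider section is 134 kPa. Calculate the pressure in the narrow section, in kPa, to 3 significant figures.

Continuity gives A₁v₁ = A₂v₂, so v₂ = (503 cm²)/(170 cm²) × 3.23 m/s = 9.57 m/s.
Bernoulli (h₁ = h₂): P₁ − P₂ = ½ρ(v₂² − v₁²).
P₂ = P₁ − ½ρ(v₂² − v₁²) = 134000 − ½·1260·(9.57² − 3.23²) = 134000 − 51100 = 82900 Pa.

P₂ = 82.9 kPa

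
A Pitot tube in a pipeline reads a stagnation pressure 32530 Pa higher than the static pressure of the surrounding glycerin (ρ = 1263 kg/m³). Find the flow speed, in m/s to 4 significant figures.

At the stagnation point the flow is brought to rest, so Bernoulli gives P_stag − P_static = ½ρv².
v = √(2ΔP/ρ) = √(2·32530/1263) = 7.177 m/s.

v = 7.177 m/s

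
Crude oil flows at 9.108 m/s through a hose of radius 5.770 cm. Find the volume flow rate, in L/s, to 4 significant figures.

Q ≈ 95.26 L/s

Q = A·v = 0.01046 m² × 9.108 m/s = 0.09526 m³/s.
Converting: 0.09526 m³/s × 1000 = 95.26 L/s.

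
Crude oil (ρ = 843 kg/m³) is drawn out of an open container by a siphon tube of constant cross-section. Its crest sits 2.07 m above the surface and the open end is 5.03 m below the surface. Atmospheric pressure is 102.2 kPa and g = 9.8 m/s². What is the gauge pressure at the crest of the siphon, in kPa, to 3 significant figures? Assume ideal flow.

From the surface to the outlet (both open to atmosphere, surface at rest): v = √(2g·h_out) = √(2·9.8·5.03) = 9.93 m/s.
Continuity keeps v the same throughout the tube; from surface to crest, P_atm + 0 = P_top + ½ρv² + ρg·h_top.
P_top = 102200 − ½·843·9.93² − 843·9.8·2.07 = 43500 Pa. So P_gauge = P_top − P_atm = -58700 Pa.

P_gauge ≈ -58.7 kPa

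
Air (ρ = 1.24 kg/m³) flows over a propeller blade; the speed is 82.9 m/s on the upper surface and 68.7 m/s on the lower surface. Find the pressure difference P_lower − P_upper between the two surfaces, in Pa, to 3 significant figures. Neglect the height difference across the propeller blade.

ΔP ≈ 1330 Pa

With negligible Δh, P + ½ρv² is constant, so P_low − P_up = ½ρ(v_up² − v_low²).
ΔP = ½·1.24·(82.9² − 68.7²) = 1330 Pa.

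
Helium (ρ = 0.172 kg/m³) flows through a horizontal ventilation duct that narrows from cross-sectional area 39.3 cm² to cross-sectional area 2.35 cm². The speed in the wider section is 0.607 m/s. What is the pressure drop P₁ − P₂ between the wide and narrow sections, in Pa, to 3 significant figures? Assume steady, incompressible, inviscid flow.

The volume flow rate is constant, so v₂ = (A₁/A₂)v₁ = (39.3/2.35)·0.607 = 10.2 m/s.
The pipe is horizontal, so Bernoulli reduces to P₁ + ½ρv₁² = P₂ + ½ρv₂².
P₁ − P₂ = ½·0.172·(10.2² − 0.607²) = ½·0.172·103 = 8.83 Pa.

ΔP ≈ 8.83 Pa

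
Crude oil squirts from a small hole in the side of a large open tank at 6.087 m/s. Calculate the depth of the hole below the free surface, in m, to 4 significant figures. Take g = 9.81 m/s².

1.888 m

For a small hole in a large open tank, ½v² = gh, giving h = v²/(2g).
h = 6.087²/(2·9.81) = 37.05/19.62 = 1.888 m.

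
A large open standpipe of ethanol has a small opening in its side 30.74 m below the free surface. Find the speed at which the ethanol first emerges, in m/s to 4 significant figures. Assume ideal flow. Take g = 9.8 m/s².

The surface is effectively still and both ends are open, so ½v² = gh and v = √(2·9.8·30.74) = 24.55 m/s.

v ≈ 24.55 m/s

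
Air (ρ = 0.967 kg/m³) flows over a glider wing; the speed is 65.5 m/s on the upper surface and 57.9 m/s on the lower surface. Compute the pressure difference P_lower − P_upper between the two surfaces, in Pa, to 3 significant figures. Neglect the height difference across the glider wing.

With negligible Δh, P + ½ρv² is constant, so P_low − P_up = ½ρ(v_up² − v_low²).
ΔP = ½·0.967·(65.5² − 57.9²) = 453 Pa.

ΔP ≈ 453 Pa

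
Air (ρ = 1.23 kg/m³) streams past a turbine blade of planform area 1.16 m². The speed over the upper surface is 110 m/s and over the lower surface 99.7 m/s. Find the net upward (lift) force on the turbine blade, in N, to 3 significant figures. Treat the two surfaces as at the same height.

The faster flow above has the lower pressure; Bernoulli (same height) gives ΔP = ½ρ(v_up² − v_low²).
ΔP = ½·1.23·(110² − 99.7²) = 1330 Pa.
Lift = ΔP · A = 1330 × 1.16 = 1540 N.

F = 1540 N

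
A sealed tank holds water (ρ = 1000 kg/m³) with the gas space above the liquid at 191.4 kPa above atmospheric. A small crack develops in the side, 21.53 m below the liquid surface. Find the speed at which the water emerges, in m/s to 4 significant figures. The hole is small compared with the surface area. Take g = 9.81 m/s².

v ≈ 28.38 m/s

Take point 1 at the surface (v₁ ≈ 0) and point 2 at the hole (at atmospheric pressure). Bernoulli: P₁ + ρg h = P_atm + ½ρv₂².
With P₁ − P_atm = 191400 Pa, v₂ = √(2gh + 2ΔP/ρ) = √(2·9.81·21.53 + 2·191400/1000) = 28.38 m/s.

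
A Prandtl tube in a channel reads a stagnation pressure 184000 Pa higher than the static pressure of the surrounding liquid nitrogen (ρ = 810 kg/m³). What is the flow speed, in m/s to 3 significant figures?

At the stagnation point the flow is brought to rest, so Bernoulli gives P_stag − P_static = ½ρv².
v = √(2ΔP/ρ) = √(2·184000/810) = 21.3 m/s.

v ≈ 21.3 m/s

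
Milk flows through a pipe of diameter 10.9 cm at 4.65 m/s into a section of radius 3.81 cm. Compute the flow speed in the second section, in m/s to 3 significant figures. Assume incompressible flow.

By continuity, v₂ = v₁·A₁/A₂ = 4.65·(93.3/45.6) = 9.51 m/s.

9.51 m/s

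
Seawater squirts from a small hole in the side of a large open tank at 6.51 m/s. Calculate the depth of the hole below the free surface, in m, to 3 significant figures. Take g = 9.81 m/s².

Torricelli: v = √(2gh), so h = v²/(2g).
h = 6.51²/(2·9.81) = 42.4/19.62 = 2.16 m.

h ≈ 2.16 m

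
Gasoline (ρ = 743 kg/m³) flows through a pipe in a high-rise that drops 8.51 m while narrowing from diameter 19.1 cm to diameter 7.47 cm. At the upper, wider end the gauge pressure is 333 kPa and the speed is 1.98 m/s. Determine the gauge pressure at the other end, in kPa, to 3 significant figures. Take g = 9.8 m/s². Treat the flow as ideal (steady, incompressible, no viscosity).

The volume flow rate is constant, so v₂ = (A₁/A₂)v₁ = (287/43.8)·1.98 = 12.9 m/s.
Energy conservation along the streamline gives P₂ = P₁ − ½ρ(v₂² − v₁²) − ρg(h₂ − h₁).
P₂ = 333000 + ½·743·(1.98² − 12.9²) − 743·9.8·(−8.51) = 333000 + (-60800) − (-62000) = 334000 Pa.

P₂ ≈ 334 kPa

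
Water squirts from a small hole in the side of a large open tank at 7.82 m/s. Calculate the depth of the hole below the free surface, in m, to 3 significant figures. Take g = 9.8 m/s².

For a small hole in a large open tank, ½v² = gh, giving h = v²/(2g).
h = 7.82²/(2·9.8) = 61.2/19.60 = 3.12 m.

h ≈ 3.12 m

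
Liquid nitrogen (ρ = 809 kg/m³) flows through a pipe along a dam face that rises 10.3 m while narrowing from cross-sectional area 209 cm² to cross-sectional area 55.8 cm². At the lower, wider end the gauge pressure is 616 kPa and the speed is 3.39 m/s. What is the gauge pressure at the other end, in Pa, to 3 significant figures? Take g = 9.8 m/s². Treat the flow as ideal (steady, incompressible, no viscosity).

P₂ ≈ 474000 Pa

Continuity gives A₁v₁ = A₂v₂, so v₂ = (209 cm²)/(55.8 cm²) × 3.39 m/s = 12.7 m/s.
Bernoulli: P₁ + ½ρv₁² + ρg h₁ = P₂ + ½ρv₂² + ρg h₂, so P₂ = P₁ + ½ρ(v₁² − v₂²) − ρg(h₂ − h₁).
P₂ = 616000 + ½·809·(3.39² − 12.7²) − 809·9.8·(+10.3) = 616000 + (-60600) − (81700) = 474000 Pa.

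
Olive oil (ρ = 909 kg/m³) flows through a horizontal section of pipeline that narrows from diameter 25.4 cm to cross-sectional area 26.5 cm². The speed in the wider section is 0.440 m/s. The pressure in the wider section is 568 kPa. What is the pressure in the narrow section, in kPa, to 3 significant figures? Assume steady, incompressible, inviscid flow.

By continuity, v₂ = v₁·A₁/A₂ = 0.440·(507/26.5) = 8.41 m/s.
With no height change, Bernoulli's equation is P₁ + ½ρv₁² = P₂ + ½ρv₂².
P₂ = P₁ − ½ρ(v₂² − v₁²) = 568000 − ½·909·(8.41² − 0.440²) = 568000 − 32100 = 536000 Pa.

P₂ ≈ 536 kPa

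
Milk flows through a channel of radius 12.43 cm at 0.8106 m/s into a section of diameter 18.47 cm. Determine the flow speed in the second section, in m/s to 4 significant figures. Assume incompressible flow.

By continuity, v₂ = v₁·A₁/A₂ = 0.8106·(485.4/267.9) = 1.469 m/s.

v₂ ≈ 1.469 m/s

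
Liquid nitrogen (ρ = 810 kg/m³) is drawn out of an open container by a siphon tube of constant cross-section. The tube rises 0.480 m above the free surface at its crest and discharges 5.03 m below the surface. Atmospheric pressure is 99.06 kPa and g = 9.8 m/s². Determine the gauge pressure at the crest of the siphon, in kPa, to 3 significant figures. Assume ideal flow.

P_gauge = -43.7 kPa

The outlet speed comes from Torricelli: v = √(2g·5.03) = 9.93 m/s.
The bore is uniform, so the speed at the crest is the same v. Bernoulli surface→crest: P_atm = P_top + ½ρv² + ρg·h_top.
P_top = 99060 − ½·810·9.93² − 810·9.8·0.480 = 55300 Pa. So P_gauge = P_top − P_atm = -43700 Pa.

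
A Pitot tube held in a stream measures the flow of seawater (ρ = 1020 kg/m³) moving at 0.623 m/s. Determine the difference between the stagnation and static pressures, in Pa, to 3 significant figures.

ΔP = 198 Pa

The dynamic pressure equals the rise in static pressure at the stagnation point: ΔP = ½ρv².
ΔP = ½·1020·0.623² = 198 Pa.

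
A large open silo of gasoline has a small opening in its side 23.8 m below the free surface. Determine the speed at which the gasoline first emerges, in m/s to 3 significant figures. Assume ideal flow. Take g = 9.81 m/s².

v = 21.6 m/s

With the surface at rest and both surface and jet at atmospheric pressure, Bernoulli gives ρg h = ½ρv², so v = √(2gh) = √(2·9.81·23.8) = 21.6 m/s.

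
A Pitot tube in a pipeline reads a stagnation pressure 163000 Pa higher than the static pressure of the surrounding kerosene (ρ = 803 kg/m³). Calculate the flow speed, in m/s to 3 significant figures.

v ≈ 20.1 m/s

At the stagnation point the flow is brought to rest, so Bernoulli gives P_stag − P_static = ½ρv².
v = √(2ΔP/ρ) = √(2·163000/803) = 20.1 m/s.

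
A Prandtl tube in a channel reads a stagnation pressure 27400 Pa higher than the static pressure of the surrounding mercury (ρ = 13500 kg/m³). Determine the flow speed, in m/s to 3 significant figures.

At the stagnation point the flow is brought to rest, so Bernoulli gives P_stag − P_static = ½ρv².
v = √(2ΔP/ρ) = √(2·27400/13500) = 2.01 m/s.

v = 2.01 m/s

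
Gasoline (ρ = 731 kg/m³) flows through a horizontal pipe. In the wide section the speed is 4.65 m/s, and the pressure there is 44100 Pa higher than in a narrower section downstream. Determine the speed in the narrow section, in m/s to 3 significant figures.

v₂ ≈ 11.9 m/s

With h₁ = h₂, rearranging Bernoulli gives v₂ = √(v₁² + 2ΔP/ρ).
v₂ = √(4.65² + 2·44100/731) = √(21.6 + 121) = 11.9 m/s.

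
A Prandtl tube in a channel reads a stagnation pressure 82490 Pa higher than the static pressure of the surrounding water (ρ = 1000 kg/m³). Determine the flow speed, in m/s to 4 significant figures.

v = 12.84 m/s

At the stagnation point the flow is brought to rest, so Bernoulli gives P_stag − P_static = ½ρv².
v = √(2ΔP/ρ) = √(2·82490/1000) = 12.84 m/s.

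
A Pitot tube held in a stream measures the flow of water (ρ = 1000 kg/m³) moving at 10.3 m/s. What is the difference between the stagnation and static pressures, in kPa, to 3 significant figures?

ΔP = 53.0 kPa

Bernoulli between the free stream and the stagnation point: ½ρv² = P_stag − P_static.
ΔP = ½·1000·10.3² = 53000 Pa.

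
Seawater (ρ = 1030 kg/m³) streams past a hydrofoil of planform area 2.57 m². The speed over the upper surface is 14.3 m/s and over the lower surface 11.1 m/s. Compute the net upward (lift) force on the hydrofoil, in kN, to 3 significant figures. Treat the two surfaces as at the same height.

F = 108 kN

From P + ½ρv² = const at equal height, P_low − P_up = ½ρ(v_up² − v_low²).
ΔP = ½·1030·(14.3² − 11.1²) = 41900 Pa.
Lift = ΔP · A = 41900 × 2.57 = 108000 N.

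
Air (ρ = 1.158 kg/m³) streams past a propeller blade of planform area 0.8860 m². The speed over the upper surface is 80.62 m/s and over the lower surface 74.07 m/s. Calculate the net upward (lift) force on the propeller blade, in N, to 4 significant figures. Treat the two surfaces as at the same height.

With equal heights on the two surfaces, Bernoulli gives P_lower − P_upper = ½ρ(v_upper² − v_lower²).
ΔP = ½·1.158·(80.62² − 74.07²) = 586.7 Pa.
Lift = ΔP · A = 586.7 × 0.8860 = 519.8 N.

F ≈ 519.8 N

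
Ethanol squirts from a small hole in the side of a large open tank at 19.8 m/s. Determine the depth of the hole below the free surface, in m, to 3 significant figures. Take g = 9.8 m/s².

h = 20.0 m

Torricelli: v = √(2gh), so h = v²/(2g).
h = 19.8²/(2·9.8) = 392/19.60 = 20.0 m.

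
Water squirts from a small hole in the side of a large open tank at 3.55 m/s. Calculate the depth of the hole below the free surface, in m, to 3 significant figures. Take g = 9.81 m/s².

h = 0.642 m

Torricelli: v = √(2gh), so h = v²/(2g).
h = 3.55²/(2·9.81) = 12.6/19.62 = 0.642 m.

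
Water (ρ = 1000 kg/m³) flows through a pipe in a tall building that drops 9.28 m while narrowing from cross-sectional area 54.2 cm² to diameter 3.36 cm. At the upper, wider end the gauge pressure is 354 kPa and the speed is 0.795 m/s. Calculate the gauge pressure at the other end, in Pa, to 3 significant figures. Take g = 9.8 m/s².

Mass conservation (A₁v₁ = A₂v₂) gives v₂ = 0.795 × 54.2/8.87 = 4.86 m/s.
Bernoulli: P₁ + ½ρv₁² + ρg h₁ = P₂ + ½ρv₂² + ρg h₂, so P₂ = P₁ + ½ρ(v₁² − v₂²) − ρg(h₂ − h₁).
P₂ = 354000 + ½·1000·(0.795² − 4.86²) − 1000·9.8·(−9.28) = 354000 + (-11500) − (-90900) = 433000 Pa.

433000 Pa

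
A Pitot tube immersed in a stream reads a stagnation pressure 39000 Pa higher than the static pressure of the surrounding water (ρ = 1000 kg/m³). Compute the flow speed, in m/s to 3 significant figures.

v = 8.83 m/s

Bernoulli between the free stream and the stagnation point: ½ρv² = P_stag − P_static.
v = √(2ΔP/ρ) = √(2·39000/1000) = 8.83 m/s.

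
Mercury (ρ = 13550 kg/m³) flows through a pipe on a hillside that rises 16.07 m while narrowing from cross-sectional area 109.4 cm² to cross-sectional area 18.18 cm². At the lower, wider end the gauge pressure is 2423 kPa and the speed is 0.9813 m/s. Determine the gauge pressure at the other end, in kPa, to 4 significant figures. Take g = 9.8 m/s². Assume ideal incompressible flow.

P₂ = 59.35 kPa

The volume flow rate is constant, so v₂ = (A₁/A₂)v₁ = (109.4/18.18)·0.9813 = 5.905 m/s.
Applying Bernoulli between the two ends and solving for P₂: P₂ = P₁ + ½ρ(v₁² − v₂²) − ρgΔh.
P₂ = 2423000 + ½·13550·(0.9813² − 5.905²) − 13550·9.8·(+16.07) = 2423000 + (-229700) − (2134000) = 59350 Pa.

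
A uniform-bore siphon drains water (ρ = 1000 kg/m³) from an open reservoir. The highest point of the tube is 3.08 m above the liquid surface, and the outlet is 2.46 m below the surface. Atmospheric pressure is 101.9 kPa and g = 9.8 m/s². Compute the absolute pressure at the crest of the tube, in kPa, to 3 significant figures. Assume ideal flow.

47.6 kPa

From the surface to the outlet (both open to atmosphere, surface at rest): v = √(2g·h_out) = √(2·9.8·2.46) = 6.94 m/s.
Continuity keeps v the same throughout the tube; from surface to crest, P_atm + 0 = P_top + ½ρv² + ρg·h_top.
P_top = 101900 − ½·1000·6.94² − 1000·9.8·3.08 = 47600 Pa.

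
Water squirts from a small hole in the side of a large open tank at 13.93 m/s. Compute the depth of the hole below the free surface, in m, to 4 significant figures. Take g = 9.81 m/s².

Inverting v = √(2gh) gives h = v² / 2g.
h = 13.93²/(2·9.81) = 194.0/19.62 = 9.890 m.

9.890 m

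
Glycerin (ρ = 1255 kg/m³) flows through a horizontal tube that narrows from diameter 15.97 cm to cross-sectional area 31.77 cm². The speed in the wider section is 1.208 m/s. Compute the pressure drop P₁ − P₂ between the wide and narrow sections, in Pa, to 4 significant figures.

By continuity, v₂ = v₁·A₁/A₂ = 1.208·(200.3/31.77) = 7.616 m/s.
With no height change, Bernoulli's equation is P₁ + ½ρv₁² = P₂ + ½ρv₂².
P₁ − P₂ = ½·1255·(7.616² − 1.208²) = ½·1255·56.55 = 35490 Pa.

35490 Pa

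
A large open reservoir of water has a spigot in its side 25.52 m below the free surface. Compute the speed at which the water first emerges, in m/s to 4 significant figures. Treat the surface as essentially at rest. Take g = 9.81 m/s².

v = 22.38 m/s

With the surface at rest and both surface and jet at atmospheric pressure, Bernoulli gives ρg h = ½ρv², so v = √(2gh) = √(2·9.81·25.52) = 22.38 m/s.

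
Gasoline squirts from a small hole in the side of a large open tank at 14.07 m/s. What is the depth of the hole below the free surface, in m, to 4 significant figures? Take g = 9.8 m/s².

Torricelli: v = √(2gh), so h = v²/(2g).
h = 14.07²/(2·9.8) = 198.0/19.60 = 10.10 m.

h ≈ 10.10 m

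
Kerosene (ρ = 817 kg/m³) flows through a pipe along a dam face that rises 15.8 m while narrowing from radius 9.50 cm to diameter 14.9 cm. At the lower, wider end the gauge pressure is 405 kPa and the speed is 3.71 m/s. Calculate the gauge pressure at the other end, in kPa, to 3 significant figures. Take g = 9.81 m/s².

Mass conservation (A₁v₁ = A₂v₂) gives v₂ = 3.71 × 284/174 = 6.03 m/s.
Applying Bernoulli between the two ends and solving for P₂: P₂ = P₁ + ½ρ(v₁² − v₂²) − ρgΔh.
P₂ = 405000 + ½·817·(3.71² − 6.03²) − 817·9.81·(+15.8) = 405000 + (-9240) − (127000) = 269000 Pa.

P₂ ≈ 269 kPa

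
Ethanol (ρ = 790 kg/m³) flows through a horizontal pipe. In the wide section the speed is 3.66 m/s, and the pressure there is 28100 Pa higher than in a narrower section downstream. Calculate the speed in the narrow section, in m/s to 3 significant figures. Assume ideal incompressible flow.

v₂ ≈ 9.19 m/s

Horizontal Bernoulli: P₁ + ½ρv₁² = P₂ + ½ρv₂², so v₂² = v₁² + 2(P₁ − P₂)/ρ.
v₂ = √(3.66² + 2·28100/790) = √(13.4 + 71.1) = 9.19 m/s.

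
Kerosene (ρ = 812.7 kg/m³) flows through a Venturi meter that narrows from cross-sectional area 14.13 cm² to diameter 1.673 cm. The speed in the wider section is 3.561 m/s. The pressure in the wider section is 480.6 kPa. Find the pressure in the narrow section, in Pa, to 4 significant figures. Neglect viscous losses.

272900 Pa

The volume flow rate is constant, so v₂ = (A₁/A₂)v₁ = (14.13/2.198)·3.561 = 22.89 m/s.
Bernoulli (h₁ = h₂): P₁ − P₂ = ½ρ(v₂² − v₁²).
P₂ = P₁ − ½ρ(v₂² − v₁²) = 480600 − ½·812.7·(22.89² − 3.561²) = 480600 − 207700 = 272900 Pa.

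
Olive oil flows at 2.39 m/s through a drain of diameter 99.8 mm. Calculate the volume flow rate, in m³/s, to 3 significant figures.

Q = A·v = 0.00782 m² × 2.39 m/s = 0.0187 m³/s.

Q = 0.0187 m³/s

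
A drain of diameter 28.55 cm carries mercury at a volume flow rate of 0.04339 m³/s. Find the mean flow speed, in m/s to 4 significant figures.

Q = 0.04339 m³/s = 0.04339 m³/s.
v = Q/A = 0.04339 / 0.06402 = 0.6778 m/s.

v ≈ 0.6778 m/s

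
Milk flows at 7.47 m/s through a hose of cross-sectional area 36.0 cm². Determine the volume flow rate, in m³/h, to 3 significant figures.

Q = 96.8 m³/h

Q = A·v = 0.00360 m² × 7.47 m/s = 0.0269 m³/s.
Converting: 0.0269 m³/s × 3600 = 96.8 m³/h.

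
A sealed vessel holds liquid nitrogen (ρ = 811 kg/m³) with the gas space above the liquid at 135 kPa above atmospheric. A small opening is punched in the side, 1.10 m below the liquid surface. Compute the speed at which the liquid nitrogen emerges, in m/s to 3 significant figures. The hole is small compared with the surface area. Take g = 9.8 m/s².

v ≈ 18.8 m/s

Take point 1 at the surface (v₁ ≈ 0) and point 2 at the hole (at atmospheric pressure). Bernoulli: P₁ + ρg h = P_atm + ½ρv₂².
With P₁ − P_atm = 135000 Pa, v₂ = √(2gh + 2ΔP/ρ) = √(2·9.8·1.10 + 2·135000/811) = 18.8 m/s.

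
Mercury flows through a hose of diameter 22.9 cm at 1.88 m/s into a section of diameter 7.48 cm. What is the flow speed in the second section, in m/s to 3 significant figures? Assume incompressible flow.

Mass conservation (A₁v₁ = A₂v₂) gives v₂ = 1.88 × 412/43.9 = 17.6 m/s.

v₂ ≈ 17.6 m/s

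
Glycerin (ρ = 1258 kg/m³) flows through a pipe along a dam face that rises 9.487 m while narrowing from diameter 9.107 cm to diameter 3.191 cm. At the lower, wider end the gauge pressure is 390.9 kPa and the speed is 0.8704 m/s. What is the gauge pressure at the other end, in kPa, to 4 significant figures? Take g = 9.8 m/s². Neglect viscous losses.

P₂ ≈ 242.8 kPa

The volume flow rate is constant, so v₂ = (A₁/A₂)v₁ = (65.14/7.997)·0.8704 = 7.090 m/s.
Bernoulli: P₁ + ½ρv₁² + ρg h₁ = P₂ + ½ρv₂² + ρg h₂, so P₂ = P₁ + ½ρ(v₁² − v₂²) − ρg(h₂ − h₁).
P₂ = 390900 + ½·1258·(0.8704² − 7.090²) − 1258·9.8·(+9.487) = 390900 + (-31140) − (117000) = 242800 Pa.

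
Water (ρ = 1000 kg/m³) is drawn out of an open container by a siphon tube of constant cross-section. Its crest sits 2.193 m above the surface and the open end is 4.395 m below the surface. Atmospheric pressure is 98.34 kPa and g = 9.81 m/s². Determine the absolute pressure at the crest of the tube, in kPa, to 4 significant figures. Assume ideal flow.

Bernoulli surface→outlet gives ½v² = g·h_out, so v = √(2·9.81·4.395) = 9.286 m/s.
The bore is uniform, so the speed at the crest is the same v. Bernoulli surface→crest: P_atm = P_top + ½ρv² + ρg·h_top.
P_top = 98340 − ½·1000·9.286² − 1000·9.81·2.193 = 33710 Pa.

P_top ≈ 33.71 kPa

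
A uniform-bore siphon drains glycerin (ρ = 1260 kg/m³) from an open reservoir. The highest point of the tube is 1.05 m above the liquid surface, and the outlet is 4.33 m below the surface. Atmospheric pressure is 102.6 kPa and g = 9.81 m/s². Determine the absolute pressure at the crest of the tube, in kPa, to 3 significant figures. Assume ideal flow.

From the surface to the outlet (both open to atmosphere, surface at rest): v = √(2g·h_out) = √(2·9.81·4.33) = 9.22 m/s.
Continuity keeps v the same throughout the tube; from surface to crest, P_atm + 0 = P_top + ½ρv² + ρg·h_top.
P_top = 102600 − ½·1260·9.22² − 1260·9.81·1.05 = 36100 Pa.

P_top = 36.1 kPa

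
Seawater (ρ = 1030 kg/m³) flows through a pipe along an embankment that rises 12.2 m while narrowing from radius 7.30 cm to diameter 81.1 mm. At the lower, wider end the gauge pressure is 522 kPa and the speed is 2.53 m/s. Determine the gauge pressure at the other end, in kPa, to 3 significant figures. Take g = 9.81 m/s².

By continuity, v₂ = v₁·A₁/A₂ = 2.53·(167/51.7) = 8.20 m/s.
Energy conservation along the streamline gives P₂ = P₁ − ½ρ(v₂² − v₁²) − ρg(h₂ − h₁).
P₂ = 522000 + ½·1030·(2.53² − 8.20²) − 1030·9.81·(+12.2) = 522000 + (-31300) − (123000) = 367000 Pa.

P₂ ≈ 367 kPa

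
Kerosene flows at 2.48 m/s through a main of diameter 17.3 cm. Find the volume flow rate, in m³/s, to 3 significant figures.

Q ≈ 0.0583 m³/s

Q = A·v = 0.0235 m² × 2.48 m/s = 0.0583 m³/s.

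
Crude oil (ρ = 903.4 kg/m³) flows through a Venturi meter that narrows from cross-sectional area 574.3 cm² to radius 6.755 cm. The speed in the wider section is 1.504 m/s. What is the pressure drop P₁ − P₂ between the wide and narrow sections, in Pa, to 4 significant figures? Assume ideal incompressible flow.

ΔP ≈ 15380 Pa

By continuity, v₂ = v₁·A₁/A₂ = 1.504·(574.3/143.4) = 6.025 m/s.
Bernoulli (h₁ = h₂): P₁ − P₂ = ½ρ(v₂² − v₁²).
P₁ − P₂ = ½·903.4·(6.025² − 1.504²) = ½·903.4·34.04 = 15380 Pa.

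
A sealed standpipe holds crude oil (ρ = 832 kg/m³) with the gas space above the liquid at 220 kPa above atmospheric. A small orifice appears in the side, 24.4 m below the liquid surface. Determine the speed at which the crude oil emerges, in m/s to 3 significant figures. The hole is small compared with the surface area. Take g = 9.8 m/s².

Take point 1 at the surface (v₁ ≈ 0) and point 2 at the hole (at atmospheric pressure). Bernoulli: P₁ + ρg h = P_atm + ½ρv₂².
With P₁ − P_atm = 220000 Pa, v₂ = √(2gh + 2ΔP/ρ) = √(2·9.8·24.4 + 2·220000/832) = 31.7 m/s.

v ≈ 31.7 m/s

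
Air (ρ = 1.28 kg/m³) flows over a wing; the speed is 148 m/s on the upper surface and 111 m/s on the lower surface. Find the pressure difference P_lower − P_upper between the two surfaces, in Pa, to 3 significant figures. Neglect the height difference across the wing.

With negligible Δh, P + ½ρv² is constant, so P_low − P_up = ½ρ(v_up² − v_low²).
ΔP = ½·1.28·(148² − 111²) = 6130 Pa.

ΔP = 6130 Pa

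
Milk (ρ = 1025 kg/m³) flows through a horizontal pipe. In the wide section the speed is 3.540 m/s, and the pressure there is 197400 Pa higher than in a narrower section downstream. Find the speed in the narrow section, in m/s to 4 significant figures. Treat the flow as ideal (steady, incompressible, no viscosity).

Horizontal Bernoulli: P₁ + ½ρv₁² = P₂ + ½ρv₂², so v₂² = v₁² + 2(P₁ − P₂)/ρ.
v₂ = √(3.540² + 2·197400/1025) = √(12.53 + 385.2) = 19.94 m/s.

v₂ ≈ 19.94 m/s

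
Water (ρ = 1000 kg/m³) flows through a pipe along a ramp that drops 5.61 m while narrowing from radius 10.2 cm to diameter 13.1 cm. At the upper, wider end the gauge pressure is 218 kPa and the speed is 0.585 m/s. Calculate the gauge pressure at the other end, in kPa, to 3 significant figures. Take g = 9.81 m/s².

272 kPa

Continuity gives A₁v₁ = A₂v₂, so v₂ = (327 cm²)/(135 cm²) × 0.585 m/s = 1.42 m/s.
Energy conservation along the streamline gives P₂ = P₁ − ½ρ(v₂² − v₁²) − ρg(h₂ − h₁).
P₂ = 218000 + ½·1000·(0.585² − 1.42²) − 1000·9.81·(−5.61) = 218000 + (-835) − (-55000) = 272000 Pa.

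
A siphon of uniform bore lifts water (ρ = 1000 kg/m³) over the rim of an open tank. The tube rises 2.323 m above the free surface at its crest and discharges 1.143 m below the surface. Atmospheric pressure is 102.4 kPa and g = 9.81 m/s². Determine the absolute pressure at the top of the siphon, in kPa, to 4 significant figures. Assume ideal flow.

P_top = 68.40 kPa

The outlet speed comes from Torricelli: v = √(2g·1.143) = 4.736 m/s.
The bore is uniform, so the speed at the crest is the same v. Bernoulli surface→crest: P_atm = P_top + ½ρv² + ρg·h_top.
P_top = 102400 − ½·1000·4.736² − 1000·9.81·2.323 = 68400 Pa.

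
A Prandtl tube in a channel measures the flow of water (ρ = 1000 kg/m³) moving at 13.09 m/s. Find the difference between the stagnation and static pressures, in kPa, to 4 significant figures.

The dynamic pressure equals the rise in static pressure at the stagnation point: ΔP = ½ρv².
ΔP = ½·1000·13.09² = 85670 Pa.

85.67 kPa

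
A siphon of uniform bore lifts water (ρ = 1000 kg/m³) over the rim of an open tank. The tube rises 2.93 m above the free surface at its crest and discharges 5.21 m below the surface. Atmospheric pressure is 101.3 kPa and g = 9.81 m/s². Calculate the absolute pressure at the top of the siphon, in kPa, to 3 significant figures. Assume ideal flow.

The outlet speed comes from Torricelli: v = √(2g·5.21) = 10.1 m/s.
Continuity keeps v the same throughout the tube; from surface to crest, P_atm + 0 = P_top + ½ρv² + ρg·h_top.
P_top = 101300 − ½·1000·10.1² − 1000·9.81·2.93 = 21400 Pa.

P_top ≈ 21.4 kPa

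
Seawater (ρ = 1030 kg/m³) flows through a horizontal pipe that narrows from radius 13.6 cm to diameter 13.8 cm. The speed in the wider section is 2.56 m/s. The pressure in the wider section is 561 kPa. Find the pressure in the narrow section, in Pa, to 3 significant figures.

P₂ = 513000 Pa

Continuity gives A₁v₁ = A₂v₂, so v₂ = (581 cm²)/(150 cm²) × 2.56 m/s = 9.95 m/s.
With no height change, Bernoulli's equation is P₁ + ½ρv₁² = P₂ + ½ρv₂².
P₂ = P₁ − ½ρ(v₂² − v₁²) = 561000 − ½·1030·(9.95² − 2.56²) = 561000 − 47600 = 513000 Pa.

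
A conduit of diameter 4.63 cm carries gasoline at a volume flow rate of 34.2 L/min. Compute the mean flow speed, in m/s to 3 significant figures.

v = 0.339 m/s

Q = 34.2 L/min = 0.000570 m³/s.
v = Q/A = 0.000570 / 0.00168 = 0.339 m/s.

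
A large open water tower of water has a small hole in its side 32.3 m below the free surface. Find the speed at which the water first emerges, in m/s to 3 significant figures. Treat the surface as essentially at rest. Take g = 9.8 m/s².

Bernoulli from surface to hole (P equal, v_surface ≈ 0): v = √(2gh) = √(2×9.8×32.3) = 25.2 m/s.

v ≈ 25.2 m/s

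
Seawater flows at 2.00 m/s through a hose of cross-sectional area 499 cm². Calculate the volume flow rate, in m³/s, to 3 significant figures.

Q ≈ 0.0998 m³/s

Q = A·v = 0.0499 m² × 2.00 m/s = 0.0998 m³/s.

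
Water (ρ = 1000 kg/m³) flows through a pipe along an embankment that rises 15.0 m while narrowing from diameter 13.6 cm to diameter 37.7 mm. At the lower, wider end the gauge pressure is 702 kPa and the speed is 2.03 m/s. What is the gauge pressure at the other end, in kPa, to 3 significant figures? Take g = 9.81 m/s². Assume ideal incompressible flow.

By continuity, v₂ = v₁·A₁/A₂ = 2.03·(145/11.2) = 26.4 m/s.
Bernoulli: P₁ + ½ρv₁² + ρg h₁ = P₂ + ½ρv₂² + ρg h₂, so P₂ = P₁ + ½ρ(v₁² − v₂²) − ρg(h₂ − h₁).
P₂ = 702000 + ½·1000·(2.03² − 26.4²) − 1000·9.81·(+15.0) = 702000 + (-347000) − (147000) = 208000 Pa.

208 kPa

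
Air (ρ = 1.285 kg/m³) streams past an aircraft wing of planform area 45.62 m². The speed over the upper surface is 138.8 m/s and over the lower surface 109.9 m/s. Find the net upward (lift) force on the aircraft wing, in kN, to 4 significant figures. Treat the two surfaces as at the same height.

F = 210.7 kN

With equal heights on the two surfaces, Bernoulli gives P_lower − P_upper = ½ρ(v_upper² − v_lower²).
ΔP = ½·1.285·(138.8² − 109.9²) = 4618 Pa.
Lift = ΔP · A = 4618 × 45.62 = 210700 N.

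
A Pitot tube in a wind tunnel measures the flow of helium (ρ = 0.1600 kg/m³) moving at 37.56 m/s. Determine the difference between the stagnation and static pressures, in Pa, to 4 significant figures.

Bernoulli between the free stream and the stagnation point: ½ρv² = P_stag − P_static.
ΔP = ½·0.1600·37.56² = 112.9 Pa.

ΔP ≈ 112.9 Pa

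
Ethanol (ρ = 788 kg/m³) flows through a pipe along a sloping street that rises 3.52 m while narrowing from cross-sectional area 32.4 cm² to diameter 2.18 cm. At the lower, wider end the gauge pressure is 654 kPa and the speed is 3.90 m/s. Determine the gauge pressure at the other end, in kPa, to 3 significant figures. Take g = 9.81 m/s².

By continuity, v₂ = v₁·A₁/A₂ = 3.90·(32.4/3.73) = 33.9 m/s.
Applying Bernoulli between the two ends and solving for P₂: P₂ = P₁ + ½ρ(v₁² − v₂²) − ρgΔh.
P₂ = 654000 + ½·788·(3.90² − 33.9²) − 788·9.81·(+3.52) = 654000 + (-446000) − (27200) = 181000 Pa.

P₂ = 181 kPa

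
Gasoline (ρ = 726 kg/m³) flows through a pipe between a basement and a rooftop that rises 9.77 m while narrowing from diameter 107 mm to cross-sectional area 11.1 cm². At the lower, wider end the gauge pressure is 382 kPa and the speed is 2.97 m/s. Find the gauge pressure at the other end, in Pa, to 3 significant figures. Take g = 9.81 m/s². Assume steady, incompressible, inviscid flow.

The volume flow rate is constant, so v₂ = (A₁/A₂)v₁ = (89.9/11.1)·2.97 = 24.1 m/s.
Applying Bernoulli between the two ends and solving for P₂: P₂ = P₁ + ½ρ(v₁² − v₂²) − ρgΔh.
P₂ = 382000 + ½·726·(2.97² − 24.1²) − 726·9.81·(+9.77) = 382000 + (-207000) − (69600) = 105000 Pa.

105000 Pa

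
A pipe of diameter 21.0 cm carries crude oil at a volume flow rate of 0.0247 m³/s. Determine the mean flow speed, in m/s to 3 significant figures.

v = 0.713 m/s

Q = 0.0247 m³/s = 0.0247 m³/s.
v = Q/A = 0.0247 / 0.0346 = 0.713 m/s.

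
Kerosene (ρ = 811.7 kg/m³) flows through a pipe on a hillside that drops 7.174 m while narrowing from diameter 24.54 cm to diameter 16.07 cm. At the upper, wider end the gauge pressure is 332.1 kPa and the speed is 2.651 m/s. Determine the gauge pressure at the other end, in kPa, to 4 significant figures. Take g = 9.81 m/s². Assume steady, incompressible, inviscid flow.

The volume flow rate is constant, so v₂ = (A₁/A₂)v₁ = (473.0/202.8)·2.651 = 6.182 m/s.
Bernoulli: P₁ + ½ρv₁² + ρg h₁ = P₂ + ½ρv₂² + ρg h₂, so P₂ = P₁ + ½ρ(v₁² − v₂²) − ρg(h₂ − h₁).
P₂ = 332100 + ½·811.7·(2.651² − 6.182²) − 811.7·9.81·(−7.174) = 332100 + (-12660) − (-57120) = 376600 Pa.

P₂ ≈ 376.6 kPa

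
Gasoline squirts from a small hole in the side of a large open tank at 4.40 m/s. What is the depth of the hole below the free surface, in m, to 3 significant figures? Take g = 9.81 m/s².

h ≈ 0.987 m

Torricelli: v = √(2gh), so h = v²/(2g).
h = 4.40²/(2·9.81) = 19.4/19.62 = 0.987 m.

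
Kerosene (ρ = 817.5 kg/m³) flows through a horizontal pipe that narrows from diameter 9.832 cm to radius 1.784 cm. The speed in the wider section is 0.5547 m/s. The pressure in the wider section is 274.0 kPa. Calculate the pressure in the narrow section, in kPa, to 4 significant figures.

266.9 kPa

Mass conservation (A₁v₁ = A₂v₂) gives v₂ = 0.5547 × 75.92/9.999 = 4.212 m/s.
With no height change, Bernoulli's equation is P₁ + ½ρv₁² = P₂ + ½ρv₂².
P₂ = P₁ − ½ρ(v₂² − v₁²) = 274000 − ½·817.5·(4.212² − 0.5547²) = 274000 − 7126 = 266900 Pa.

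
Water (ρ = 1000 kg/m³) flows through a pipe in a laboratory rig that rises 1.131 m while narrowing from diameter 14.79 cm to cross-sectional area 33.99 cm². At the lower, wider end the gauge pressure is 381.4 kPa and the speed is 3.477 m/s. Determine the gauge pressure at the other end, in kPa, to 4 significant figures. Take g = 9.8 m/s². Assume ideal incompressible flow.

P₂ ≈ 221.9 kPa

The volume flow rate is constant, so v₂ = (A₁/A₂)v₁ = (171.8/33.99)·3.477 = 17.57 m/s.
Applying Bernoulli between the two ends and solving for P₂: P₂ = P₁ + ½ρ(v₁² − v₂²) − ρgΔh.
P₂ = 381400 + ½·1000·(3.477² − 17.57²) − 1000·9.8·(+1.131) = 381400 + (-148400) − (11080) = 221900 Pa.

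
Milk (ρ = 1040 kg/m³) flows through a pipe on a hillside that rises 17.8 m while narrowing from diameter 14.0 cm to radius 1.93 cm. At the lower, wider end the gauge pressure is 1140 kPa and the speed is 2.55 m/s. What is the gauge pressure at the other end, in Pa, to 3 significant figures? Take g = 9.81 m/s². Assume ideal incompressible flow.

P₂ ≈ 377000 Pa

By continuity, v₂ = v₁·A₁/A₂ = 2.55·(154/11.7) = 33.5 m/s.
Bernoulli: P₁ + ½ρv₁² + ρg h₁ = P₂ + ½ρv₂² + ρg h₂, so P₂ = P₁ + ½ρ(v₁² − v₂²) − ρg(h₂ − h₁).
P₂ = 1140000 + ½·1040·(2.55² − 33.5²) − 1040·9.81·(+17.8) = 1140000 + (-582000) − (182000) = 377000 Pa.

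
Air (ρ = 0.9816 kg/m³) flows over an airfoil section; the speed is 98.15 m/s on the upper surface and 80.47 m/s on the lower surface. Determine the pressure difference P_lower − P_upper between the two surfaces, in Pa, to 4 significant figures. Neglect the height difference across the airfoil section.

Bernoulli (same height): P_lower − P_upper = ½ρ(v_upper² − v_lower²).
ΔP = ½·0.9816·(98.15² − 80.47²) = 1550 Pa.

ΔP ≈ 1550 Pa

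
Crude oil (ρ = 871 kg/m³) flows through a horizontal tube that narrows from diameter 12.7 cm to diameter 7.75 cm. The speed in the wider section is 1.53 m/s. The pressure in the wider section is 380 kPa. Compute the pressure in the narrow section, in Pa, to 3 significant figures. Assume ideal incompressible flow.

By continuity, v₂ = v₁·A₁/A₂ = 1.53·(127/47.2) = 4.11 m/s.
Bernoulli (h₁ = h₂): P₁ − P₂ = ½ρ(v₂² − v₁²).
P₂ = P₁ − ½ρ(v₂² − v₁²) = 380000 − ½·871·(4.11² − 1.53²) = 380000 − 6330 = 374000 Pa.

P₂ = 374000 Pa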